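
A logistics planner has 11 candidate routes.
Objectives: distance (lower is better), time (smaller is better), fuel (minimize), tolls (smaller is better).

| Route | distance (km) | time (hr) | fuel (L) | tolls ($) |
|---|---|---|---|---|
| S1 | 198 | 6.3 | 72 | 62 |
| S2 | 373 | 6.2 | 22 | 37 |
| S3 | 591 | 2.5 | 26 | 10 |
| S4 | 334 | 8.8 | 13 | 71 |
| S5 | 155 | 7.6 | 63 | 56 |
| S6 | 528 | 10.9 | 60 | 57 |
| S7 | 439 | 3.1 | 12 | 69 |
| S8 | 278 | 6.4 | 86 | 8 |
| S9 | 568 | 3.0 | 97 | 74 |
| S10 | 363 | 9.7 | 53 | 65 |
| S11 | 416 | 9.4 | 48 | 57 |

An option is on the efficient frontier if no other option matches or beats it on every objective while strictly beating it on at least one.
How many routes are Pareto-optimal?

S1: not dominated.
S2: not dominated.
S3: not dominated (best time).
S4: not dominated.
S5: not dominated (best distance).
S6: dominated by S2 (distance 373≤528, time 6.2≤10.9, fuel 22≤60, tolls 37≤57).
S7: not dominated (best fuel).
S8: not dominated (best tolls).
S9: not dominated.
S10: not dominated.
S11: dominated by S2 (distance 373≤416, time 6.2≤9.4, fuel 22≤48, tolls 37≤57).
Pareto-optimal: S1, S2, S3, S4, S5, S7, S8, S9, S10 → 9.

9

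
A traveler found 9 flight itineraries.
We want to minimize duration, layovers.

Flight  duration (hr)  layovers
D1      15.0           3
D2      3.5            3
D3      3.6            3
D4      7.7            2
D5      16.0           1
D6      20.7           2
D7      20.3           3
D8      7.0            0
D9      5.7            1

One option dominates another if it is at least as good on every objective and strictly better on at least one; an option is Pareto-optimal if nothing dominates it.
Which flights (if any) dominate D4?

D8: duration 7.0≤7.7, layovers 0≤2 — dominates D4.
D9: duration 5.7≤7.7, layovers 1≤2 — dominates D4.
Others (D1, D2, D3, D5, D6, D7) are each worse than D4 on at least one objective.

D8, D9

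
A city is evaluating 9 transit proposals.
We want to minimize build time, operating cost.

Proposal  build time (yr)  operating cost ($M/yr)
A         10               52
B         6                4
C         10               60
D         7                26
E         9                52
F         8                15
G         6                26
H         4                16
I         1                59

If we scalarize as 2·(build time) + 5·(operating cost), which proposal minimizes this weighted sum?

A: 2·10 + 5·52 = 280
B: 2·6 + 5·4 = 32
C: 2·10 + 5·60 = 320
D: 2·7 + 5·26 = 144
E: 2·9 + 5·52 = 278
F: 2·8 + 5·15 = 91
G: 2·6 + 5·26 = 142
H: 2·4 + 5·16 = 88
I: 2·1 + 5·59 = 297
Lowest: B at 32.

B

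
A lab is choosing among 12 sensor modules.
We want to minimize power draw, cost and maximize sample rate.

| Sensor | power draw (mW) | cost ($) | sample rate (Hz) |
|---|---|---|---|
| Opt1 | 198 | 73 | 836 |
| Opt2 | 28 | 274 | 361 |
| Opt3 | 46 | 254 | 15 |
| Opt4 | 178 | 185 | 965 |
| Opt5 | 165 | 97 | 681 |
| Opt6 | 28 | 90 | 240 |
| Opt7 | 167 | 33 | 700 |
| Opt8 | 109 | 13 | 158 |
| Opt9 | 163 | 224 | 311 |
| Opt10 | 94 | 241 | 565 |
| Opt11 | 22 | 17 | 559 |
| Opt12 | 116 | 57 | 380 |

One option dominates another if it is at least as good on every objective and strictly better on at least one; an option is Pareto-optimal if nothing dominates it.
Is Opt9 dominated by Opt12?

Opt12 vs Opt9: power draw 116≤163, cost 57≤224, sample rate 380≥311 — Opt12 is at least as good on every objective with at least one strict improvement.

Yes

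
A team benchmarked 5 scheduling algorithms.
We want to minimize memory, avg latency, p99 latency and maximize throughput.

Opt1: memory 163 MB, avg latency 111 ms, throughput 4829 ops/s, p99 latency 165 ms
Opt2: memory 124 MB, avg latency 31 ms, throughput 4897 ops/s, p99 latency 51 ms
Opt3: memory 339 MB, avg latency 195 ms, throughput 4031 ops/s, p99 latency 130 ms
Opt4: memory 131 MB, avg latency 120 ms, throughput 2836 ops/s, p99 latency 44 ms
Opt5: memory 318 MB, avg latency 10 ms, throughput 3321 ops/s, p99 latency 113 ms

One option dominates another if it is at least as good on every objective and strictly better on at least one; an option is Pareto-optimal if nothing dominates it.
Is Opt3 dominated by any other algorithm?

Opt2 vs Opt3: memory 124≤339, avg latency 31≤195, throughput 4897≥4031, p99 latency 51≤130 — Opt2 is at least as good on every objective and strictly better on at least one, so Opt2 dominates Opt3.

Yes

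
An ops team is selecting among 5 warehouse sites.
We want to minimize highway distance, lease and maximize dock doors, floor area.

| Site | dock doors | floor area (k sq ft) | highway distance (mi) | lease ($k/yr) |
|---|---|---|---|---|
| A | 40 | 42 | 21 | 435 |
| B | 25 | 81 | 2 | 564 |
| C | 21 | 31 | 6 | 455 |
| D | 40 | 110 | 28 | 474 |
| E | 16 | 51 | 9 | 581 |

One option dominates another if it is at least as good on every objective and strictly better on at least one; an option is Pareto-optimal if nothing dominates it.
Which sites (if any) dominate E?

B: dock doors 25≥16, floor area 81≥51, highway distance 2≤9, lease 564≤581 — dominates E.
Others (A, C, D) are each worse than E on at least one objective.

B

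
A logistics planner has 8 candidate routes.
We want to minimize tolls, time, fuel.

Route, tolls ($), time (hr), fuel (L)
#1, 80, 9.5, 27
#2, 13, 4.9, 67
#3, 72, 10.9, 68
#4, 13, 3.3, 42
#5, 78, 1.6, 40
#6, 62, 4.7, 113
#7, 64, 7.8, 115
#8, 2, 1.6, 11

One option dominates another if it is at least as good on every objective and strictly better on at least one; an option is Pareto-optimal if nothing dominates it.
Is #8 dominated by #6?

No

#6 vs #8: #6 is worse on tolls (62 vs 2), so it does not dominate #8.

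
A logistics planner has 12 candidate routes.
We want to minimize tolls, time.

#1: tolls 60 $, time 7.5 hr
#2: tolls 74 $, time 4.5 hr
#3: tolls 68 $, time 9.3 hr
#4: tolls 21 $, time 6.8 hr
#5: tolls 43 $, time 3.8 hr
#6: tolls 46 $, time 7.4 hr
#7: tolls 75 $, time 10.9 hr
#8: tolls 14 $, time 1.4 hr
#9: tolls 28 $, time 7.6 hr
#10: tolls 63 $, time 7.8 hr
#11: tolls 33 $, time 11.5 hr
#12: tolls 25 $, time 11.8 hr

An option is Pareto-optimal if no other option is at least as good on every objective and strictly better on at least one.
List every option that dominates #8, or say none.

#1: worse on tolls (60 vs 14).
#2: worse on tolls (74 vs 14).
#3: worse on tolls (68 vs 14).
#4: worse on tolls (21 vs 14).
#5: worse on tolls (43 vs 14).
#6: worse on tolls (46 vs 14).
#7: worse on tolls (75 vs 14).
#9: worse on tolls (28 vs 14).
#10: worse on tolls (63 vs 14).
#11: worse on tolls (33 vs 14).
#12: worse on tolls (25 vs 14).
No option dominates #8.

none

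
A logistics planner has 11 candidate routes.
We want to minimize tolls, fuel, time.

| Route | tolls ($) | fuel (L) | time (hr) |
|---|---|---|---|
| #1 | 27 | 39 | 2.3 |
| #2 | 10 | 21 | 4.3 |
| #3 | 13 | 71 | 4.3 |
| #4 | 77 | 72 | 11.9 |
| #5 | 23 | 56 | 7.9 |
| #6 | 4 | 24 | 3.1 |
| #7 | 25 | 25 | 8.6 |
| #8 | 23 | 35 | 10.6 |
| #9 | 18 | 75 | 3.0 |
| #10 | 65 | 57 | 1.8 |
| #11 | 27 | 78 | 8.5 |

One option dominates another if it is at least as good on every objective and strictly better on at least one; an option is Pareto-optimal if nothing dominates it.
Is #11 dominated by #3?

#3 vs #11: tolls 13≤27, fuel 71≤78, time 4.3≤8.5 — #3 is at least as good on every objective with at least one strict improvement.

Yes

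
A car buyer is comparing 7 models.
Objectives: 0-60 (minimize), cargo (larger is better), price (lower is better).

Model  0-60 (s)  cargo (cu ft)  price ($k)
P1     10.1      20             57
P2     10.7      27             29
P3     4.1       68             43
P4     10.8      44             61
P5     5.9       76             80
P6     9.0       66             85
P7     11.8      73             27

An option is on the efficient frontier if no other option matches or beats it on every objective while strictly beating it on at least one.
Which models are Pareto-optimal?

P2, P3, P5, P7

P1: dominated by P3 (0-60 4.1≤10.1, cargo 68≥20, price 43≤57).
P2: not dominated.
P3: not dominated (best 0-60).
P4: dominated by P3 (0-60 4.1≤10.8, cargo 68≥44, price 43≤61).
P5: not dominated (best cargo).
P6: dominated by P3 (0-60 4.1≤9.0, cargo 68≥66, price 43≤85).
P7: not dominated (best price).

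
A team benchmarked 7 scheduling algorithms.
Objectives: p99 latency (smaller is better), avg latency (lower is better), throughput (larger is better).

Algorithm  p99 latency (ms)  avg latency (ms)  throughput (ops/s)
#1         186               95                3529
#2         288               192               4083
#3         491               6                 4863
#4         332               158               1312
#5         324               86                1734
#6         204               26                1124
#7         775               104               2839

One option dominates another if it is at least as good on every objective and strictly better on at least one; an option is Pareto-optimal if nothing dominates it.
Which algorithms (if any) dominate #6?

none

#1: worse on avg latency (95 vs 26).
#2: worse on p99 latency (288 vs 204).
#3: worse on p99 latency (491 vs 204).
#4: worse on p99 latency (332 vs 204).
#5: worse on p99 latency (324 vs 204).
#7: worse on p99 latency (775 vs 204).
No option dominates #6.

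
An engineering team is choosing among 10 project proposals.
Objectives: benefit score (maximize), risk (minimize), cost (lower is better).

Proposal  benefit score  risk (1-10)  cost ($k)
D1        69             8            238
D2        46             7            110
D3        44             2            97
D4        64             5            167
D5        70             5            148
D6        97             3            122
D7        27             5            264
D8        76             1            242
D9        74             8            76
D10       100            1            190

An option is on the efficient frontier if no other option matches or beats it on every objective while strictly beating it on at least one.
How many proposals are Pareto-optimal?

5

D1: dominated by D5 (benefit score 70≥69, risk 5≤8, cost 148≤238).
D2: not dominated.
D3: not dominated.
D4: dominated by D5 (benefit score 70≥64, risk 5≤5, cost 148≤167).
D5: dominated by D6 (benefit score 97≥70, risk 3≤5, cost 122≤148).
D6: not dominated.
D7: dominated by D3 (benefit score 44≥27, risk 2≤5, cost 97≤264).
D8: dominated by D10 (benefit score 100≥76, risk 1≤1, cost 190≤242).
D9: not dominated (best cost).
D10: not dominated (best benefit score).
Pareto-optimal: D2, D3, D6, D9, D10 → 5.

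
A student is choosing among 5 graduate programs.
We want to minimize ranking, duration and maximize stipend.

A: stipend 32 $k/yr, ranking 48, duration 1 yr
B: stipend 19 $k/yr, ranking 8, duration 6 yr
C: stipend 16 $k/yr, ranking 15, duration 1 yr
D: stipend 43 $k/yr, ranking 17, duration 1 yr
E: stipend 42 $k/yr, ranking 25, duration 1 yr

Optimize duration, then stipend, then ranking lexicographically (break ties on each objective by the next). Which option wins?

D

First minimize duration: best is 1, kept {A, C, D, E}.
Then maximize stipend: best is 43, kept {D}.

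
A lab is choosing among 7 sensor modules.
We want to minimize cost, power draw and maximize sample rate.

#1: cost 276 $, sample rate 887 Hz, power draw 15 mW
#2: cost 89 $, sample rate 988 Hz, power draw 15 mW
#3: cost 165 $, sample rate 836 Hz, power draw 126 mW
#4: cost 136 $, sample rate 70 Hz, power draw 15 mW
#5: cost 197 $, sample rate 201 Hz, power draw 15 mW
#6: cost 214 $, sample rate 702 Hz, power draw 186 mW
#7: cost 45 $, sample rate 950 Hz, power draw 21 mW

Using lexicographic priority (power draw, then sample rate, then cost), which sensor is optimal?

#2

First minimize power draw: best is 15, kept {#1, #2, #4, #5}.
Then maximize sample rate: best is 988, kept {#2}.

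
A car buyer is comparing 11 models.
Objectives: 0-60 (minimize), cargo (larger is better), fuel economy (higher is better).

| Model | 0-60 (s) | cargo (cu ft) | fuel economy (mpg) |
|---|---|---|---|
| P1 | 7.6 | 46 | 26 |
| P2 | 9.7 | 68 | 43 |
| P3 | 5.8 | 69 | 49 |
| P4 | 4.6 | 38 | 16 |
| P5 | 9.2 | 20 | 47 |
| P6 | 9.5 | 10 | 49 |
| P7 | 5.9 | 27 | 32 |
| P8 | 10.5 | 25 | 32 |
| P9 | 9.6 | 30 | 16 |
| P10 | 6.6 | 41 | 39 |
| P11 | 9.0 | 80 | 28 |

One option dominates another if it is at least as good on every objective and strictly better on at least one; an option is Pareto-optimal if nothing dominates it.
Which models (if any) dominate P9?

P1, P3, P4, P10, P11

P1: 0-60 7.6≤9.6, cargo 46≥30, fuel economy 26≥16 — dominates P9.
P3: 0-60 5.8≤9.6, cargo 69≥30, fuel economy 49≥16 — dominates P9.
P4: 0-60 4.6≤9.6, cargo 38≥30, fuel economy 16≥16 — dominates P9.
P10: 0-60 6.6≤9.6, cargo 41≥30, fuel economy 39≥16 — dominates P9.
P11: 0-60 9.0≤9.6, cargo 80≥30, fuel economy 28≥16 — dominates P9.
Others (P2, P5, P6, P7, P8) are each worse than P9 on at least one objective.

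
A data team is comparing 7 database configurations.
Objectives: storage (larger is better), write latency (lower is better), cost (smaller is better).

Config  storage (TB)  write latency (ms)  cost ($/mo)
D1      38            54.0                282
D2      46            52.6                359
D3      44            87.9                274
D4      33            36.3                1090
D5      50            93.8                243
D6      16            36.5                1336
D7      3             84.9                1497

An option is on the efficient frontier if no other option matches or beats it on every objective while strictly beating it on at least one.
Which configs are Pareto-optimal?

D1, D2, D3, D4, D5

D1: not dominated.
D2: not dominated.
D3: not dominated.
D4: not dominated (best write latency).
D5: not dominated (best storage).
D6: dominated by D4 (storage 33≥16, write latency 36.3≤36.5, cost 1090≤1336).
D7: dominated by D1 (storage 38≥3, write latency 54.0≤84.9, cost 282≤1497).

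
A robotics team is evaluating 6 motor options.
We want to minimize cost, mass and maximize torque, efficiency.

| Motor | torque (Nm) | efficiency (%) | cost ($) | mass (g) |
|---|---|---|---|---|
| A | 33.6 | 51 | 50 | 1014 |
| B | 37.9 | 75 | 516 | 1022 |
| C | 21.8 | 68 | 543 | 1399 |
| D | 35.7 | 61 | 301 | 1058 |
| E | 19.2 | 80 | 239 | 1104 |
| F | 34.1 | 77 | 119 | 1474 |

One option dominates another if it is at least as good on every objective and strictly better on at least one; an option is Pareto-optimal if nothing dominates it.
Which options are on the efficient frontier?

A: not dominated (best cost).
B: not dominated (best torque).
C: dominated by B (torque 37.9≥21.8, efficiency 75≥68, cost 516≤543, mass 1022≤1399).
D: not dominated.
E: not dominated (best efficiency).
F: not dominated.

A, B, D, E, F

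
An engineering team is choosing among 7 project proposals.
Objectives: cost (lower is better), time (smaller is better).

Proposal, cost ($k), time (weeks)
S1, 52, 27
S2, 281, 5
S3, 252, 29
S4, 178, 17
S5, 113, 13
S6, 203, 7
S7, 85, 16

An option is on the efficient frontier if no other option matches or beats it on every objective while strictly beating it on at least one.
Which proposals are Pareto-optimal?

S1: not dominated (best cost).
S2: not dominated (best time).
S3: dominated by S1 (cost 52≤252, time 27≤29).
S4: dominated by S5 (cost 113≤178, time 13≤17).
S5: not dominated.
S6: not dominated.
S7: not dominated.

S1, S2, S5, S6, S7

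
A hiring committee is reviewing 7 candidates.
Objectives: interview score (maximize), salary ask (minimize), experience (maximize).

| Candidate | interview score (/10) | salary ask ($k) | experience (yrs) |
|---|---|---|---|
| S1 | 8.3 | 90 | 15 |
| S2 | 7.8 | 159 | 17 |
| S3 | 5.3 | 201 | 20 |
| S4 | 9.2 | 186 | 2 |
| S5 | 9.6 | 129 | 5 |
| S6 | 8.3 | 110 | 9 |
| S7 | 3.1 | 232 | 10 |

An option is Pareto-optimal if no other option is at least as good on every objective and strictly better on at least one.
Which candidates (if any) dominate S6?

S1: interview score 8.3≥8.3, salary ask 90≤110, experience 15≥9 — dominates S6.
Others (S2, S3, S4, S5, S7) are each worse than S6 on at least one objective.

S1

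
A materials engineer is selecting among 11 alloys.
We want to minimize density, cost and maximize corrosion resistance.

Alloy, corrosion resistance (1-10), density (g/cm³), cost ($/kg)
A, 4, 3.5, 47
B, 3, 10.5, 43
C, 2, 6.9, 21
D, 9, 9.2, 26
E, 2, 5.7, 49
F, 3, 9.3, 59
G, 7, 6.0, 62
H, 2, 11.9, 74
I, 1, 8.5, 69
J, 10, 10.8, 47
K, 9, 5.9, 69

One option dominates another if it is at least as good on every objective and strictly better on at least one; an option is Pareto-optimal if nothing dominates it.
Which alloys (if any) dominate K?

none

A: worse on corrosion resistance (4 vs 9).
B: worse on corrosion resistance (3 vs 9).
C: worse on corrosion resistance (2 vs 9).
D: worse on density (9.2 vs 5.9).
E: worse on corrosion resistance (2 vs 9).
F: worse on corrosion resistance (3 vs 9).
G: worse on corrosion resistance (7 vs 9).
H: worse on corrosion resistance (2 vs 9).
I: worse on corrosion resistance (1 vs 9).
J: worse on density (10.8 vs 5.9).
No option dominates K.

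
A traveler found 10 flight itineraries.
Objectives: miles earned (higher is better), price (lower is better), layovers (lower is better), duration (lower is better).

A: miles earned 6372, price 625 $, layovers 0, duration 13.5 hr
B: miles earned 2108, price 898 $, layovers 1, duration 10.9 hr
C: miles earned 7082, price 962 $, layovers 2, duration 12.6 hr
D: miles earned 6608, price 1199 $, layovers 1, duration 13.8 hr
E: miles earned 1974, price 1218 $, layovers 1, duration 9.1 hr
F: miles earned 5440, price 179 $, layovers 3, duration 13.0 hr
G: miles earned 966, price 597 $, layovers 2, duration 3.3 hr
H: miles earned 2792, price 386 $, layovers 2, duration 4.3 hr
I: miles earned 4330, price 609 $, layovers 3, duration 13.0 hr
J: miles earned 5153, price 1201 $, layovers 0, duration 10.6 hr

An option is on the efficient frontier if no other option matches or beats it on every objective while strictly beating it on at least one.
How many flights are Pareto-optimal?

A: not dominated.
B: not dominated.
C: not dominated (best miles earned).
D: not dominated.
E: not dominated.
F: not dominated (best price).
G: not dominated (best duration).
H: not dominated.
I: dominated by F (miles earned 5440≥4330, price 179≤609, layovers 3≤3, duration 13.0≤13.0).
J: not dominated.
Pareto-optimal: A, B, C, D, E, F, G, H, J → 9.

9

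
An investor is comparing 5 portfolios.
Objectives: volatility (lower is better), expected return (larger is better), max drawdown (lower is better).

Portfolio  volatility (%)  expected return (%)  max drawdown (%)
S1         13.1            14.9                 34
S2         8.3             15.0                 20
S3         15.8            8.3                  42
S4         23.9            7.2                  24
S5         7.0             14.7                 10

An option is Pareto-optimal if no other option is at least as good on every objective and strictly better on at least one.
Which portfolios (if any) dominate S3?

S1: volatility 13.1≤15.8, expected return 14.9≥8.3, max drawdown 34≤42 — dominates S3.
S2: volatility 8.3≤15.8, expected return 15.0≥8.3, max drawdown 20≤42 — dominates S3.
S5: volatility 7.0≤15.8, expected return 14.7≥8.3, max drawdown 10≤42 — dominates S3.
Others (S4) are each worse than S3 on at least one objective.

S1, S2, S5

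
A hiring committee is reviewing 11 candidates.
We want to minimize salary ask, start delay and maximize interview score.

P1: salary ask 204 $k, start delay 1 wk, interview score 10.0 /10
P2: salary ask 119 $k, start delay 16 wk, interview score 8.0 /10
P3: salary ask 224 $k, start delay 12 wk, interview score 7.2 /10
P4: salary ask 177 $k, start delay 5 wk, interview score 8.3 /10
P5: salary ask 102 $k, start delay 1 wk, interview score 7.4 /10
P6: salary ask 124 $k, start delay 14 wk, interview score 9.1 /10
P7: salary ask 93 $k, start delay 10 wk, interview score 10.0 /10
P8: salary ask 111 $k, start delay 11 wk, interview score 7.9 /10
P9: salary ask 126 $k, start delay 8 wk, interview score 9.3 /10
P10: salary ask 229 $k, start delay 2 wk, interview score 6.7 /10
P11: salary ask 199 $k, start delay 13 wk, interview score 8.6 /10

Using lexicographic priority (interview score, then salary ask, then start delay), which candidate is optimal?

First maximize interview score: best is 10.0, kept {P1, P7}.
Then minimize salary ask: best is 93, kept {P7}.

P7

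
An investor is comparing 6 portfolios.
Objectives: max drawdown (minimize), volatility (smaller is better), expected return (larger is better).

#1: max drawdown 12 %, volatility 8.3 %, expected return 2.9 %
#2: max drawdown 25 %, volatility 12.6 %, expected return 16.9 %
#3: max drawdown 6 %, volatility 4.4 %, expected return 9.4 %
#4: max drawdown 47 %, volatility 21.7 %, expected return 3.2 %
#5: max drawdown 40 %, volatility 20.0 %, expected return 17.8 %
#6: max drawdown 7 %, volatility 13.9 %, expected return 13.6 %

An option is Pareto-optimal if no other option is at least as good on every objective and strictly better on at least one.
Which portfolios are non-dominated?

#1: dominated by #3 (max drawdown 6≤12, volatility 4.4≤8.3, expected return 9.4≥2.9).
#2: not dominated.
#3: not dominated (best max drawdown).
#4: dominated by #2 (max drawdown 25≤47, volatility 12.6≤21.7, expected return 16.9≥3.2).
#5: not dominated (best expected return).
#6: not dominated.

#2, #3, #5, #6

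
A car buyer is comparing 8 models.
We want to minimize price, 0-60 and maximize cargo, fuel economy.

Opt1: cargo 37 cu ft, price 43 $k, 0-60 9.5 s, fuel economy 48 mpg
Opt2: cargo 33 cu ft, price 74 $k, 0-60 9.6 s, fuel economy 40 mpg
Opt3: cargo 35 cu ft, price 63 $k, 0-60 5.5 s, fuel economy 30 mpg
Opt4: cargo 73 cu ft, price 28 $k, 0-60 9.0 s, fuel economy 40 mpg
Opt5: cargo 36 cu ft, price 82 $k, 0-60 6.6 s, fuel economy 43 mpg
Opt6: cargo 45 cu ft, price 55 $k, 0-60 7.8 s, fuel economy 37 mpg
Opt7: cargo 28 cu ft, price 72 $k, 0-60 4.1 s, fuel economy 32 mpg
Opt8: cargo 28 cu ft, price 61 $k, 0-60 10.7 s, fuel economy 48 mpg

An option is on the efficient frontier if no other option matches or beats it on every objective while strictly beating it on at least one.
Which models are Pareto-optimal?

Opt1: not dominated.
Opt2: dominated by Opt1 (cargo 37≥33, price 43≤74, 0-60 9.5≤9.6, fuel economy 48≥40).
Opt3: not dominated.
Opt4: not dominated (best cargo).
Opt5: not dominated.
Opt6: not dominated.
Opt7: not dominated (best 0-60).
Opt8: dominated by Opt1 (cargo 37≥28, price 43≤61, 0-60 9.5≤10.7, fuel economy 48≥48).

Opt1, Opt3, Opt4, Opt5, Opt6, Opt7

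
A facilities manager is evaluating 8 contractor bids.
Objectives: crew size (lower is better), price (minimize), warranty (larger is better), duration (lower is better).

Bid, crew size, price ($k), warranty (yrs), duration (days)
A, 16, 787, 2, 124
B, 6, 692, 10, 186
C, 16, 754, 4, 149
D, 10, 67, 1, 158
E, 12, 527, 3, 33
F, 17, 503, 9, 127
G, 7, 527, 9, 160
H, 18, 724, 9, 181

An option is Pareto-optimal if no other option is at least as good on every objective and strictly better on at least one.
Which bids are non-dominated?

A: dominated by E (crew size 12≤16, price 527≤787, warranty 3≥2, duration 33≤124).
B: not dominated (best crew size).
C: not dominated.
D: not dominated (best price).
E: not dominated (best duration).
F: not dominated.
G: not dominated.
H: dominated by F (crew size 17≤18, price 503≤724, warranty 9≥9, duration 127≤181).

B, C, D, E, F, G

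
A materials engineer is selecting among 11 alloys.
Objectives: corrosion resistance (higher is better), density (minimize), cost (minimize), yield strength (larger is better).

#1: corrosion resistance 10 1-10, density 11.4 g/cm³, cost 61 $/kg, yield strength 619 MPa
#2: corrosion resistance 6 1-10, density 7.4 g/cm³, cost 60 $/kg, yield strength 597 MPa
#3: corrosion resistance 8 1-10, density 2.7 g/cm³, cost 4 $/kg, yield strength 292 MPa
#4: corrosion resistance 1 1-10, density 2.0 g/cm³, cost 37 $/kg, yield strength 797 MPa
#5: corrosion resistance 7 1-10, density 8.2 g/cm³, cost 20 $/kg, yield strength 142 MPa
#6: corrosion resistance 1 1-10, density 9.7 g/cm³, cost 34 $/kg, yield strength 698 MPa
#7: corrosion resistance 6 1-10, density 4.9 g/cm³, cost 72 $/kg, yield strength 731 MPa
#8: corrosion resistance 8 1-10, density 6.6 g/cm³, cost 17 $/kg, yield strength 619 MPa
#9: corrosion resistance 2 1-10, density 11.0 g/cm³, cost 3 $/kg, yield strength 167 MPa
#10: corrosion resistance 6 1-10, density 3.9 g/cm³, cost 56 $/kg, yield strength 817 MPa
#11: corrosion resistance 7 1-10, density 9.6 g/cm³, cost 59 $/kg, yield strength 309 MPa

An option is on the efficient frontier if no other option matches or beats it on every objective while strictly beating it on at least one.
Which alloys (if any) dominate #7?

#10: corrosion resistance 6≥6, density 3.9≤4.9, cost 56≤72, yield strength 817≥731 — dominates #7.
Others (#1, #2, #3, #4, #5, #6, #8, #9, #11) are each worse than #7 on at least one objective.

#10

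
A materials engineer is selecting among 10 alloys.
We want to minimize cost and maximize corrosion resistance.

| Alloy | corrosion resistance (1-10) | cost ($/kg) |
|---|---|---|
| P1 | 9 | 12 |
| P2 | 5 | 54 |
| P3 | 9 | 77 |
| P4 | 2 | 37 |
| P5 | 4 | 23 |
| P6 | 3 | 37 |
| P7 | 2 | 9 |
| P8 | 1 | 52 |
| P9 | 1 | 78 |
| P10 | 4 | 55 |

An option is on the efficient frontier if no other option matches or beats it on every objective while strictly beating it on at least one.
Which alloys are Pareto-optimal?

P1: not dominated.
P2: dominated by P1 (corrosion resistance 9≥5, cost 12≤54).
P3: dominated by P1 (corrosion resistance 9≥9, cost 12≤77).
P4: dominated by P1 (corrosion resistance 9≥2, cost 12≤37).
P5: dominated by P1 (corrosion resistance 9≥4, cost 12≤23).
P6: dominated by P1 (corrosion resistance 9≥3, cost 12≤37).
P7: not dominated (best cost).
P8: dominated by P1 (corrosion resistance 9≥1, cost 12≤52).
P9: dominated by P1 (corrosion resistance 9≥1, cost 12≤78).
P10: dominated by P1 (corrosion resistance 9≥4, cost 12≤55).

P1, P7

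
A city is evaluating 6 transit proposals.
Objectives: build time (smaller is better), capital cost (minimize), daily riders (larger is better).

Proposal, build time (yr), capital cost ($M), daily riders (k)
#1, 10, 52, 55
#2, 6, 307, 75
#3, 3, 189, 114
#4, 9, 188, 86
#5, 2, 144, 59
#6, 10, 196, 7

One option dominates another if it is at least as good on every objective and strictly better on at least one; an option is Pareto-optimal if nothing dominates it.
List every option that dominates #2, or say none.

#3

#3: build time 3≤6, capital cost 189≤307, daily riders 114≥75 — dominates #2.
Others (#1, #4, #5, #6) are each worse than #2 on at least one objective.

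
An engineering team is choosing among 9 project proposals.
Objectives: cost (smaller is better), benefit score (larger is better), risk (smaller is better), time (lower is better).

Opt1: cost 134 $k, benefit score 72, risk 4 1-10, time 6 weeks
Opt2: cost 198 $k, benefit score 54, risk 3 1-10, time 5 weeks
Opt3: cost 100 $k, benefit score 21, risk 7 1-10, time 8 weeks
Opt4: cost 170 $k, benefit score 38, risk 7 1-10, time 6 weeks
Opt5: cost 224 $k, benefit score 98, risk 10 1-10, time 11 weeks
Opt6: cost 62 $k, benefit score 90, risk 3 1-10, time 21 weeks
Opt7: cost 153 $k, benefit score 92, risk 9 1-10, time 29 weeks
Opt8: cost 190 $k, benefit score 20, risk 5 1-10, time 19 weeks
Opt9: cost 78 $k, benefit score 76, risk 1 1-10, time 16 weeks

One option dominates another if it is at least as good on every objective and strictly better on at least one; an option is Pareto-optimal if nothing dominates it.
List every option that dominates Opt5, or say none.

none

Opt1: worse on benefit score (72 vs 98).
Opt2: worse on benefit score (54 vs 98).
Opt3: worse on benefit score (21 vs 98).
Opt4: worse on benefit score (38 vs 98).
Opt6: worse on benefit score (90 vs 98).
Opt7: worse on benefit score (92 vs 98).
Opt8: worse on benefit score (20 vs 98).
Opt9: worse on benefit score (76 vs 98).
No option dominates Opt5.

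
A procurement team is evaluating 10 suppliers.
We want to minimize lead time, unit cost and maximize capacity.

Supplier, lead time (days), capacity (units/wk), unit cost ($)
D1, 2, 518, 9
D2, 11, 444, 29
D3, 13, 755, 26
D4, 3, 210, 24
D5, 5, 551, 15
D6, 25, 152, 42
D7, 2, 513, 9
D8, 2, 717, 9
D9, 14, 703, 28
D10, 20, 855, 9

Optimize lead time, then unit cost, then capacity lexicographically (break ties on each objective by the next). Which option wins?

D8

First minimize lead time: best is 2, kept {D1, D7, D8}.
Then minimize unit cost: best is 9, kept {D1, D7, D8}.
Then maximize capacity: best is 717, kept {D8}.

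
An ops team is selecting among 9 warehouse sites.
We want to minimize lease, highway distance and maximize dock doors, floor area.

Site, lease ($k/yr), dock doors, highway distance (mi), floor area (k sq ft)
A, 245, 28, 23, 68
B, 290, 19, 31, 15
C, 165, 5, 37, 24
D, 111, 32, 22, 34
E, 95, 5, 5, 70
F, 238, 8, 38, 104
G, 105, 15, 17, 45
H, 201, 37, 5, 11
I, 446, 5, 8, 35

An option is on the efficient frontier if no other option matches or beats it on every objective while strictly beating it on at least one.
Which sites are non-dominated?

A, D, E, F, G, H

A: not dominated.
B: dominated by A (lease 245≤290, dock doors 28≥19, highway distance 23≤31, floor area 68≥15).
C: dominated by D (lease 111≤165, dock doors 32≥5, highway distance 22≤37, floor area 34≥24).
D: not dominated.
E: not dominated (best lease).
F: not dominated (best floor area).
G: not dominated.
H: not dominated (best dock doors).
I: dominated by E (lease 95≤446, dock doors 5≥5, highway distance 5≤8, floor area 70≥35).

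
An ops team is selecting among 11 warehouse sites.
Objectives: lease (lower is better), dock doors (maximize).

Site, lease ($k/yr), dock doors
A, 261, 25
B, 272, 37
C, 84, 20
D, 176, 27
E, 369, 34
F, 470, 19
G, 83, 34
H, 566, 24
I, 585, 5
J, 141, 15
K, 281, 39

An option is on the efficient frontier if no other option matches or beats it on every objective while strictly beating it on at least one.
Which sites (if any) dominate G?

none

A: worse on lease (261 vs 83).
B: worse on lease (272 vs 83).
C: worse on lease (84 vs 83).
D: worse on lease (176 vs 83).
E: worse on lease (369 vs 83).
F: worse on lease (470 vs 83).
H: worse on lease (566 vs 83).
I: worse on lease (585 vs 83).
J: worse on lease (141 vs 83).
K: worse on lease (281 vs 83).
No option dominates G.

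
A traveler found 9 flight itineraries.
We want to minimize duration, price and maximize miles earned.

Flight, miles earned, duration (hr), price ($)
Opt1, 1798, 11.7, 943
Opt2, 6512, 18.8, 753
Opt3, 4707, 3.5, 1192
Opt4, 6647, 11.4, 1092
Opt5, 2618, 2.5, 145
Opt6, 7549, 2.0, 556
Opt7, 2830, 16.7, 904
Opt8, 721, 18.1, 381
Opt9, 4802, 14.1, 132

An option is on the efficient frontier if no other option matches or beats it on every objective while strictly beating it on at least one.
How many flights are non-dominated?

3

Opt1: dominated by Opt5 (miles earned 2618≥1798, duration 2.5≤11.7, price 145≤943).
Opt2: dominated by Opt6 (miles earned 7549≥6512, duration 2.0≤18.8, price 556≤753).
Opt3: dominated by Opt6 (miles earned 7549≥4707, duration 2.0≤3.5, price 556≤1192).
Opt4: dominated by Opt6 (miles earned 7549≥6647, duration 2.0≤11.4, price 556≤1092).
Opt5: not dominated.
Opt6: not dominated (best miles earned).
Opt7: dominated by Opt6 (miles earned 7549≥2830, duration 2.0≤16.7, price 556≤904).
Opt8: dominated by Opt5 (miles earned 2618≥721, duration 2.5≤18.1, price 145≤381).
Opt9: not dominated (best price).
Pareto-optimal: Opt5, Opt6, Opt9 → 3.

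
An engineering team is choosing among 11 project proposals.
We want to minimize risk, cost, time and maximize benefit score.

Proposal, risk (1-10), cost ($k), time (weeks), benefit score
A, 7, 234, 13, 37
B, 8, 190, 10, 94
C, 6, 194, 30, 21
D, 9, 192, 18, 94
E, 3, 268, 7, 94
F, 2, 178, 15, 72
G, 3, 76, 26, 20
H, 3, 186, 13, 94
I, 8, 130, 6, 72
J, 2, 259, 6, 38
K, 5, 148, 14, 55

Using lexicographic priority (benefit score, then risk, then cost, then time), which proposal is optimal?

H

First maximize benefit score: best is 94, kept {B, D, E, H}.
Then minimize risk: best is 3, kept {E, H}.
Then minimize cost: best is 186, kept {H}.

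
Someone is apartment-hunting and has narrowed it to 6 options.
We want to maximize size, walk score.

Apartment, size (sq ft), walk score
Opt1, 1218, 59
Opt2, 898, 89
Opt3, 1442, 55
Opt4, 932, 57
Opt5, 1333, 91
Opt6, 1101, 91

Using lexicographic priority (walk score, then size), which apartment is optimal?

First maximize walk score: best is 91, kept {Opt5, Opt6}.
Then maximize size: best is 1333, kept {Opt5}.

Opt5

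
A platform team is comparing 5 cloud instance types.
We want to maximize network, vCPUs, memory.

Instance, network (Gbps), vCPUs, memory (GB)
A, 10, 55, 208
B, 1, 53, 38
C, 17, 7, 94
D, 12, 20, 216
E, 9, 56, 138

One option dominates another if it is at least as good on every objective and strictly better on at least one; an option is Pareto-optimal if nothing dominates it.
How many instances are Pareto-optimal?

A: not dominated.
B: dominated by A (network 10≥1, vCPUs 55≥53, memory 208≥38).
C: not dominated (best network).
D: not dominated (best memory).
E: not dominated (best vCPUs).
Pareto-optimal: A, C, D, E → 4.

4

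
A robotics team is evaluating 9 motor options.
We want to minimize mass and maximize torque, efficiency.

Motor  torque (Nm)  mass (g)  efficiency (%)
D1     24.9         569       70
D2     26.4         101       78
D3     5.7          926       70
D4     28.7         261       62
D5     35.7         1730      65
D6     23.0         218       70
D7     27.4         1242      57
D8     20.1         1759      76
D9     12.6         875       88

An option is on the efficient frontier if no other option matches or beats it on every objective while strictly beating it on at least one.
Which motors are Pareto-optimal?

D2, D4, D5, D9

D1: dominated by D2 (torque 26.4≥24.9, mass 101≤569, efficiency 78≥70).
D2: not dominated (best mass).
D3: dominated by D1 (torque 24.9≥5.7, mass 569≤926, efficiency 70≥70).
D4: not dominated.
D5: not dominated (best torque).
D6: dominated by D2 (torque 26.4≥23.0, mass 101≤218, efficiency 78≥70).
D7: dominated by D4 (torque 28.7≥27.4, mass 261≤1242, efficiency 62≥57).
D8: dominated by D2 (torque 26.4≥20.1, mass 101≤1759, efficiency 78≥76).
D9: not dominated (best efficiency).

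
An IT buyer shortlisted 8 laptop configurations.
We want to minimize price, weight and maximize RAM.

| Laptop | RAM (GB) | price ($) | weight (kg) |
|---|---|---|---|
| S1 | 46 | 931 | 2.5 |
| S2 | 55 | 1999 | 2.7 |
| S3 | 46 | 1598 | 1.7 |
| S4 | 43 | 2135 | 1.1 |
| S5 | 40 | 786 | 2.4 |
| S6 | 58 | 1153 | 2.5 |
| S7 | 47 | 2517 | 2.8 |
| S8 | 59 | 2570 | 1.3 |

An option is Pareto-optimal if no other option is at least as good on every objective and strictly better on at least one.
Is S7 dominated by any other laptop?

Yes

S2 vs S7: RAM 55≥47, price 1999≤2517, weight 2.7≤2.8 — S2 is at least as good on every objective and strictly better on at least one, so S2 dominates S7.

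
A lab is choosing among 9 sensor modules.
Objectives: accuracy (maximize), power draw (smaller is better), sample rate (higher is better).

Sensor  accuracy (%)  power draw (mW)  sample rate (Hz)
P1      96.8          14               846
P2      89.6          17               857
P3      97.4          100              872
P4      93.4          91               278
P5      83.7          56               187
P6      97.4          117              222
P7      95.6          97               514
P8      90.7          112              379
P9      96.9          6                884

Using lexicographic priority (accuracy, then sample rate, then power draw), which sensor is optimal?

P3

First maximize accuracy: best is 97.4, kept {P3, P6}.
Then maximize sample rate: best is 872, kept {P3}.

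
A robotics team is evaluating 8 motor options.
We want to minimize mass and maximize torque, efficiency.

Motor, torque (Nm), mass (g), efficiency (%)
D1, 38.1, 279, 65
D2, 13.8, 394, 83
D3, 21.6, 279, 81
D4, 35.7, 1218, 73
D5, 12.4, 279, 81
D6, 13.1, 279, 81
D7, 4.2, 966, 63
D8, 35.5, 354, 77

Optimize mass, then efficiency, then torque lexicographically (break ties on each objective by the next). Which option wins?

First minimize mass: best is 279, kept {D1, D3, D5, D6}.
Then maximize efficiency: best is 81, kept {D3, D5, D6}.
Then maximize torque: best is 21.6, kept {D3}.

D3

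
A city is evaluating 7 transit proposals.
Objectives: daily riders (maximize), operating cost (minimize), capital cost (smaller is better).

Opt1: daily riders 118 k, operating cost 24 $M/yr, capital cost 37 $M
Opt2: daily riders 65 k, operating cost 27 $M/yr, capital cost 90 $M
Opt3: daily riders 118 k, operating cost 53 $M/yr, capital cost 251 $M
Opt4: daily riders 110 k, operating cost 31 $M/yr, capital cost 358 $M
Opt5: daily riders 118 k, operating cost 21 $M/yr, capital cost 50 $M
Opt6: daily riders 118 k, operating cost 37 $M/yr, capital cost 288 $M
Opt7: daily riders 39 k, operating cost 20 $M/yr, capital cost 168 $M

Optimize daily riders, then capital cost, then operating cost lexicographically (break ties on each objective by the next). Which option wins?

First maximize daily riders: best is 118, kept {Opt1, Opt3, Opt5, Opt6}.
Then minimize capital cost: best is 37, kept {Opt1}.

Opt1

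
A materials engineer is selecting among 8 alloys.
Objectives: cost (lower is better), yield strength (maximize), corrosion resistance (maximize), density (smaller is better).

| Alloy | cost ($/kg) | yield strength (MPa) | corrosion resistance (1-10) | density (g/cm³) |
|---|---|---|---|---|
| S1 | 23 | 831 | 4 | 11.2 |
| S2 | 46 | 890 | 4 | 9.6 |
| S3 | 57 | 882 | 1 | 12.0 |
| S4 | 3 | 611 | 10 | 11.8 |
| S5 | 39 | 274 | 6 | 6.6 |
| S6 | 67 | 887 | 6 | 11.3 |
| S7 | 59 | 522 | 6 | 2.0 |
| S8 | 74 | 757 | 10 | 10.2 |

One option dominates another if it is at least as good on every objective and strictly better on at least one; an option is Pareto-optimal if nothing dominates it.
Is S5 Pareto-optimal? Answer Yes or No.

S1: worse on corrosion resistance (4 vs 6).
S2: worse on cost (46 vs 39).
S3: worse on cost (57 vs 39).
S4: worse on density (11.8 vs 6.6).
S6: worse on cost (67 vs 39).
S7: worse on cost (59 vs 39).
S8: worse on cost (74 vs 39).
No option is at least as good as S5 on every objective and strictly better on one.

Yes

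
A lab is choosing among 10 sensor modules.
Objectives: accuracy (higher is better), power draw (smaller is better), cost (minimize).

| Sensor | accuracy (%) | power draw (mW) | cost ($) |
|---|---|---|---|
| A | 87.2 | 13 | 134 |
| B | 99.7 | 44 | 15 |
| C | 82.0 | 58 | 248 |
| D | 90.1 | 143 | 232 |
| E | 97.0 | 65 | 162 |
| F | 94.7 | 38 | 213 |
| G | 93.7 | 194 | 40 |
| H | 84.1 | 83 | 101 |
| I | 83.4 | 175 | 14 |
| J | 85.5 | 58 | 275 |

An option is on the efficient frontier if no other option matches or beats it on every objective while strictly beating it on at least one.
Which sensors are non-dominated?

A, B, F, I

A: not dominated (best power draw).
B: not dominated (best accuracy).
C: dominated by A (accuracy 87.2≥82.0, power draw 13≤58, cost 134≤248).
D: dominated by B (accuracy 99.7≥90.1, power draw 44≤143, cost 15≤232).
E: dominated by B (accuracy 99.7≥97.0, power draw 44≤65, cost 15≤162).
F: not dominated.
G: dominated by B (accuracy 99.7≥93.7, power draw 44≤194, cost 15≤40).
H: dominated by B (accuracy 99.7≥84.1, power draw 44≤83, cost 15≤101).
I: not dominated (best cost).
J: dominated by A (accuracy 87.2≥85.5, power draw 13≤58, cost 134≤275).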